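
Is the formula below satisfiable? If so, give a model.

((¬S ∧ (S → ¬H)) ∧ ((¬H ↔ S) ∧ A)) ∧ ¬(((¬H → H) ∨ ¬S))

Unsatisfiable — no assignment works.

Case S = True: the conjunct ¬S is False.
Case S = False: the conjunct ¬(((¬H → H) ∨ ¬S)) becomes ¬(((¬H → H) ∨ True)) = False.
Both cases fail — unsatisfiable.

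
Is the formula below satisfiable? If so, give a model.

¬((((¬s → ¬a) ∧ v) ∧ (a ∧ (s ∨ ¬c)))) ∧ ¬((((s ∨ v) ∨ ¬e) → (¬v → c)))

c=F, v=F, a=F, s=T, e=T

  ¬((((¬s → ¬a) ∧ v) ∧ (a ∧ (s ∨ ¬c)))) = True
    ((¬s → ¬a) ∧ v) ∧ (a ∧ (s ∨ ¬c)) = False
      (¬s → ¬a) ∧ v = False
        ¬s → ¬a = True
          ¬s = False
          ¬a = True
      a ∧ (s ∨ ¬c) = False
        s ∨ ¬c = True
          ¬c = True
  ¬((((s ∨ v) ∨ ¬e) → (¬v → c))) = True
    ((s ∨ v) ∨ ¬e) → (¬v → c) = False
      (s ∨ v) ∨ ¬e = True
        s ∨ v = True
        ¬e = False
      ¬v → c = False
        ¬v = True
Both conjuncts True, so the formula holds.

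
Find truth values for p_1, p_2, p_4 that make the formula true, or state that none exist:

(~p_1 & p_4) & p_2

p_1=F; p_2=T; p_4=T

  ~p_1 & p_4 = True
    ~p_1 = True
Both conjuncts True, so the formula holds.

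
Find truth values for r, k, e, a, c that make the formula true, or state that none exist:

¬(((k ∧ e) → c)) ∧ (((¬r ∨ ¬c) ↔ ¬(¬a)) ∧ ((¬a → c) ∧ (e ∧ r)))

r=T, k=T, e=T, a=T, c=F

  ¬(((k ∧ e) → c)) = True
    (k ∧ e) → c = False
      k ∧ e = True
  ((¬r ∨ ¬c) ↔ ¬(¬a)) ∧ ((¬a → c) ∧ (e ∧ r)) = True
    (¬r ∨ ¬c) ↔ ¬(¬a) = True
      ¬r ∨ ¬c = True
        ¬r = False
        ¬c = True
      ¬(¬a) = True
        ¬a = False
    (¬a → c) ∧ (e ∧ r) = True
      ¬a → c = True
        ¬a = False
      e ∧ r = True
Both conjuncts True, so the formula holds.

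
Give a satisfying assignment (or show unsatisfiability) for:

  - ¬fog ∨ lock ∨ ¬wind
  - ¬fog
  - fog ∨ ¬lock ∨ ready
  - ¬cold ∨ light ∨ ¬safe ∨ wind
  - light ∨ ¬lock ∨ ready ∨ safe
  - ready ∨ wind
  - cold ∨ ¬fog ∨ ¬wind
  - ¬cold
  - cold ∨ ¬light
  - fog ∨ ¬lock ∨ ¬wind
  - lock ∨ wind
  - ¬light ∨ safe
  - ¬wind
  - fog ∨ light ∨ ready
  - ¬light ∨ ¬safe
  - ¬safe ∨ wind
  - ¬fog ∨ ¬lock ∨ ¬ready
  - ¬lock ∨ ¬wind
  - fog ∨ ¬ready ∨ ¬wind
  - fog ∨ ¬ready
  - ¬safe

Unsatisfiable

Case wind = True:
  Clause (¬wind) is falsified — contradiction.
Case wind = False:
  (¬fog) forces fog = False.
  (ready ∨ wind) forces ready = True.
  Clause (fog ∨ ¬ready) is falsified — contradiction.
Both cases fail, so the formula is unsatisfiable.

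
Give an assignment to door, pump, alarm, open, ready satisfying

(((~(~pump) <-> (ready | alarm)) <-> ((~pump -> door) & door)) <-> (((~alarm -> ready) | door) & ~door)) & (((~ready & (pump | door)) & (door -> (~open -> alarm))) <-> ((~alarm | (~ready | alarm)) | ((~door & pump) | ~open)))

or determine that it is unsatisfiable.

door=T; pump=F; alarm=T; open=F; ready=F

  ((~(~pump) <-> (ready | alarm)) <-> ((~pump -> door) & door)) <-> (((~alarm -> ready) | door) & ~door) = True
    (~(~pump) <-> (ready | alarm)) <-> ((~pump -> door) & door) = False
      ~(~pump) <-> (ready | alarm) = False
        ~(~pump) = False
          ~pump = True
        ready | alarm = True
      (~pump -> door) & door = True
        ~pump -> door = True
          ~pump = True
    ((~alarm -> ready) | door) & ~door = False
      (~alarm -> ready) | door = True
        ~alarm -> ready = True
          ~alarm = False
      ~door = False
  ((~ready & (pump | door)) & (door -> (~open -> alarm))) <-> ((~alarm | (~ready | alarm)) | ((~door & pump) | ~open)) = True
    (~ready & (pump | door)) & (door -> (~open -> alarm)) = True
      ~ready & (pump | door) = True
        ~ready = True
        pump | door = True
      door -> (~open -> alarm) = True
        ~open -> alarm = True
          ~open = True
    (~alarm | (~ready | alarm)) | ((~door & pump) | ~open) = True
      ~alarm | (~ready | alarm) = True
        ~alarm = False
        ~ready | alarm = True
          ~ready = True
      (~door & pump) | ~open = True
        ~door & pump = False
          ~door = False
        ~open = True
Both conjuncts True, so the formula holds.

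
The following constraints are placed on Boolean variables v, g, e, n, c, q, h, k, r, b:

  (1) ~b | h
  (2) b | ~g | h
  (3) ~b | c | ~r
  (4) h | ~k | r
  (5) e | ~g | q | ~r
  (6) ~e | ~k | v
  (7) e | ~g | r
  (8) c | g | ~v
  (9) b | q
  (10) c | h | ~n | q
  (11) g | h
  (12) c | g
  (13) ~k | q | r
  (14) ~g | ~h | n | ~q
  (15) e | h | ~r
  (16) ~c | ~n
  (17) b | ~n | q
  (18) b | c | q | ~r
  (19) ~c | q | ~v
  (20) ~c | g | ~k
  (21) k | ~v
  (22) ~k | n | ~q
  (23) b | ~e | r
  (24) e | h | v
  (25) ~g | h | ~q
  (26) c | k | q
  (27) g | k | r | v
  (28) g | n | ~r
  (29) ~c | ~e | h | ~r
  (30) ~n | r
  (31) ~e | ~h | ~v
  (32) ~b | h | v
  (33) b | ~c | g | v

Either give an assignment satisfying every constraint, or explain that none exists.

v = False, g = True, e = True, n = False, c = True, q = False, h = True, k = False, r = True, b = True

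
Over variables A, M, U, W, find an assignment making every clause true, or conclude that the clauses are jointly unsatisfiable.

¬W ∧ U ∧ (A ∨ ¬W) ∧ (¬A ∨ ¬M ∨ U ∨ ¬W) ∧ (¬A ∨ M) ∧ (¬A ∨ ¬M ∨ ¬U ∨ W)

A: False, M: True, U: True, W: False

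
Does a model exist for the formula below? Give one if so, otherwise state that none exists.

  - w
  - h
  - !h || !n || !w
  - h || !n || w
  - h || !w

Unit clause (w) forces w = True.
Unit clause (h) forces h = True.
In (!h || !n || !w) only !n is left, so n = False.
All clauses satisfied.

n = False, w = True, h = True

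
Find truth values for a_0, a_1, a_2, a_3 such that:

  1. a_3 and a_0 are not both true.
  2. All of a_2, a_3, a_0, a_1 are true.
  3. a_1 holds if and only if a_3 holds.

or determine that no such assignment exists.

Unsatisfiable — no assignment works.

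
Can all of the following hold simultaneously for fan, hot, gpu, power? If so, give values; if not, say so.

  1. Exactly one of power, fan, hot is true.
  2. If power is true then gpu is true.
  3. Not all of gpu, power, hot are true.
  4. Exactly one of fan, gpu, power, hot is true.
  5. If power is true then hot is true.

fan = True; hot = False; gpu = False; power = False

  (1) {power, fan, hot}: 1 true — exactly one ✓
  (2) power=F ⇒ gpu: vacuous ✓
  (3) {gpu, power, hot}: 0/3 true — not all ✓
  (4) {fan, gpu, power, hot}: 1 true — exactly one ✓
  (5) power=F ⇒ hot: vacuous ✓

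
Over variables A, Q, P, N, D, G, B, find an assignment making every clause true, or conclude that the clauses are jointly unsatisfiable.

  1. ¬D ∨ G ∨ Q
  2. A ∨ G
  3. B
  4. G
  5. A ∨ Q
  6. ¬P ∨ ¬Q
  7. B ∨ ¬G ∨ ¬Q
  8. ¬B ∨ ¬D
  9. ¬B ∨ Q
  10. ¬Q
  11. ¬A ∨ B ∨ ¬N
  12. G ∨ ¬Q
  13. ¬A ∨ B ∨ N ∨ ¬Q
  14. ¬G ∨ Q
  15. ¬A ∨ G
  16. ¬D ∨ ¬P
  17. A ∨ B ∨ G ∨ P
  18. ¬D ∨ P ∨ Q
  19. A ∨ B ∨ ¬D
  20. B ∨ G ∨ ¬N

Case Q = True:
  Clause (¬Q) is falsified — contradiction.
Case Q = False:
  (B) forces B = True.
  Clause (¬B ∨ Q) is falsified — contradiction.
Both cases fail, so the formula is unsatisfiable.

UNSATISFIABLE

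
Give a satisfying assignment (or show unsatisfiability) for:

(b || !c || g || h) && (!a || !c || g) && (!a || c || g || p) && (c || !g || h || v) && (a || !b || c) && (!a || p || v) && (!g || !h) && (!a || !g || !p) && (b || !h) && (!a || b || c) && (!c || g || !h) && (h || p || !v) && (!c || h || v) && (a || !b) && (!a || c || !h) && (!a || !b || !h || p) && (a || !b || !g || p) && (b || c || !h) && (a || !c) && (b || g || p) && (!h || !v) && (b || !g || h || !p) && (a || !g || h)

v = False, p = True, a = False, h = False, g = False, c = False, b = False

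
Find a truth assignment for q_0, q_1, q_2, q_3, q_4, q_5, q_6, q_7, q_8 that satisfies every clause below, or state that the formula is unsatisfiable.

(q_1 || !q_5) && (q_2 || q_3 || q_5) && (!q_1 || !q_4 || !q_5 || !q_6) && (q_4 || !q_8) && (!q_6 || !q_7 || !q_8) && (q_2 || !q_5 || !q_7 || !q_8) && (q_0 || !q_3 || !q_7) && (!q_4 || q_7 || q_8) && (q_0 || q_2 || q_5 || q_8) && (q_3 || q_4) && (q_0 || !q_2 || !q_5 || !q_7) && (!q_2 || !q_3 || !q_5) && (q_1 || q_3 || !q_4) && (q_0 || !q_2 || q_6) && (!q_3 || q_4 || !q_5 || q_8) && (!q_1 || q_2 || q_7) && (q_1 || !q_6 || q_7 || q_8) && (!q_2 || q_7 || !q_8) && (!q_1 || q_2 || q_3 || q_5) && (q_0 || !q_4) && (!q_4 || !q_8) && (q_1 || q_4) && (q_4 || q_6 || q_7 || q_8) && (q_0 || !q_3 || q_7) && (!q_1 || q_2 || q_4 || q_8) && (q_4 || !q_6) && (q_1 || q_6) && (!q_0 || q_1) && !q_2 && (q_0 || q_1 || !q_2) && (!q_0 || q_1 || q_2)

q_0 = True; q_1 = True; q_2 = False; q_3 = True; q_4 = True; q_5 = False; q_6 = True; q_7 = True; q_8 = False

Unit clause (!q_2) forces q_2 = False.
Try q_0 = False:
  (q_0 || !q_4) forces q_4 = False.
  (q_4 || !q_8) forces q_8 = False.
  (q_0 || q_2 || q_5 || q_8) forces q_5 = True.
  (q_1 || !q_5) forces q_1 = True.
  clause (!q_1 || q_2 || q_4 || q_8) is falsified — backtrack.
So q_0 = True.
  then (!q_0 || q_1) forces q_1 = True.
  then (!q_1 || q_2 || q_7) forces q_7 = True.
Set q_3 = True.
Try q_4 = False:
  (q_4 || !q_8) forces q_8 = False.
  clause (!q_1 || q_2 || q_4 || q_8) is falsified — backtrack.
So q_4 = True.
  then (!q_4 || !q_8) forces q_8 = False.
Set q_5 = False.
Set q_6 = True.
All clauses satisfied.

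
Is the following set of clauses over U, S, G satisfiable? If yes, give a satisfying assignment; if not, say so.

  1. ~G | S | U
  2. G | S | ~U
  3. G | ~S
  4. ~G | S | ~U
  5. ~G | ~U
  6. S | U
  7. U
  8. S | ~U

UNSATISFIABLE

Case U = True:
  (~G | ~U) forces G = False.
  (G | S | ~U) forces S = True.
  Clause (G | ~S) is falsified — contradiction.
Case U = False:
  Clause (U) is falsified — contradiction.
Both cases fail, so the formula is unsatisfiable.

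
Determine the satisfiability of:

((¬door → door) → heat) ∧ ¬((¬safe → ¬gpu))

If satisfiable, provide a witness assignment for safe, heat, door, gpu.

safe = False, heat = False, door = False, gpu = True

  (¬door → door) → heat = True
    ¬door → door = False
      ¬door = True
  ¬((¬safe → ¬gpu)) = True
    ¬safe → ¬gpu = False
      ¬safe = True
      ¬gpu = False
Both conjuncts True, so the formula holds.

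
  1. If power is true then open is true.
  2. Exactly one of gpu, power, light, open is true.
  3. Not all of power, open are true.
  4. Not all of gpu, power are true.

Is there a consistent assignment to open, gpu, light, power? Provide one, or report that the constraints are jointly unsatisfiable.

open = True, gpu = False, light = False, power = False

  (1) power=F ⇒ open: vacuous ✓
  (2) {gpu, power, light, open}: 1 true — exactly one ✓
  (3) {power, open}: 1/2 true — not all ✓
  (4) {gpu, power}: 0/2 true — not all ✓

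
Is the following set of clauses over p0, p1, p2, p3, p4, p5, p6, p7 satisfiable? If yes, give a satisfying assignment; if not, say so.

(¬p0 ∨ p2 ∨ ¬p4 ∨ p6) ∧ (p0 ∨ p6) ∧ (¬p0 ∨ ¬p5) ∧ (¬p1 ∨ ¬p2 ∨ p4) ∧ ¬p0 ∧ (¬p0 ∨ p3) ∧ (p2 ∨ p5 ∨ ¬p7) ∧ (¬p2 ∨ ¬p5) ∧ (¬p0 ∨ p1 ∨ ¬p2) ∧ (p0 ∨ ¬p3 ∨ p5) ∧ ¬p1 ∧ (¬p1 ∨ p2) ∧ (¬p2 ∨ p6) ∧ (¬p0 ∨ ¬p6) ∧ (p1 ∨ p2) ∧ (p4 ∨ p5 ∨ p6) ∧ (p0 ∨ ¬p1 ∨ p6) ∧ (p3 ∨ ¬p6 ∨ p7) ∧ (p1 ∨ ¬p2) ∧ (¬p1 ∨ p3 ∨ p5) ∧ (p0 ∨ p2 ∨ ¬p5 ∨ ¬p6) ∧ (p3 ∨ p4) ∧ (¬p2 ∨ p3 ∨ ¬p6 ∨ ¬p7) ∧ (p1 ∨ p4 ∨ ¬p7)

Case p0 = True:
  Clause (¬p0) is falsified — contradiction.
Case p0 = False:
  (p0 ∨ p6) forces p6 = True.
  (¬p1) forces p1 = False.
  (p1 ∨ p2) forces p2 = True.
  Clause (p1 ∨ ¬p2) is falsified — contradiction.
Both cases fail, so the formula is unsatisfiable.

UNSATISFIABLE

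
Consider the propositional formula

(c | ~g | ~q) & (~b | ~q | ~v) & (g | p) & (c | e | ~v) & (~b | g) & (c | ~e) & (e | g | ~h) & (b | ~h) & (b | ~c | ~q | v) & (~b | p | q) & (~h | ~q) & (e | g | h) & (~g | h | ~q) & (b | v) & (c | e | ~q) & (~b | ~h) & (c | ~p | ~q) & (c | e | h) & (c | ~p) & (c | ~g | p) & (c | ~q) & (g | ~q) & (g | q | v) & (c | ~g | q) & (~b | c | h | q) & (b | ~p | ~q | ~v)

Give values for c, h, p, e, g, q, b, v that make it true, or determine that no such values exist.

c: True, h: False, p: True, e: True, g: False, q: False, b: False, v: True

Set c = True.
Try h = True:
  (b | ~h) forces b = True.
  clause (~b | ~h) is falsified — backtrack.
So h = False.
Set p = True.
Set e = True.
Set g = False.
  then (~b | g) forces b = False.
  then (b | v) forces v = True.
  then (g | ~q) forces q = False.
All clauses satisfied.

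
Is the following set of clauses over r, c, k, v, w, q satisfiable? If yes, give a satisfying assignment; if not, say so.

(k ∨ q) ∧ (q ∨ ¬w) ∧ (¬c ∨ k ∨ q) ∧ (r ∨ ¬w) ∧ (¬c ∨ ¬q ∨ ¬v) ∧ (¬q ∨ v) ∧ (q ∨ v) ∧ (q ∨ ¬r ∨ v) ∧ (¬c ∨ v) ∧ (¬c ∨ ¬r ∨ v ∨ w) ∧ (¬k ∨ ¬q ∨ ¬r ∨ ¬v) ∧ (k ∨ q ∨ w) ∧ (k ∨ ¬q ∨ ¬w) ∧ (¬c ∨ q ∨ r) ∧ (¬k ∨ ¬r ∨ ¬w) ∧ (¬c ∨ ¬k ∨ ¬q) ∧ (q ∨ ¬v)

Set r = False.
  then (r ∨ ¬w) forces w = False.
Try c = True:
  (¬c ∨ v) forces v = True.
  (¬c ∨ ¬q ∨ ¬v) forces q = False.
  clause (¬c ∨ q ∨ r) is falsified — backtrack.
So c = False.
Set k = True.
Try v = False:
  (¬q ∨ v) forces q = False.
  clause (q ∨ v) is falsified — backtrack.
So v = True.
  then (q ∨ ¬v) forces q = True.
All clauses satisfied.

r = False, c = False, k = True, v = True, w = False, q = True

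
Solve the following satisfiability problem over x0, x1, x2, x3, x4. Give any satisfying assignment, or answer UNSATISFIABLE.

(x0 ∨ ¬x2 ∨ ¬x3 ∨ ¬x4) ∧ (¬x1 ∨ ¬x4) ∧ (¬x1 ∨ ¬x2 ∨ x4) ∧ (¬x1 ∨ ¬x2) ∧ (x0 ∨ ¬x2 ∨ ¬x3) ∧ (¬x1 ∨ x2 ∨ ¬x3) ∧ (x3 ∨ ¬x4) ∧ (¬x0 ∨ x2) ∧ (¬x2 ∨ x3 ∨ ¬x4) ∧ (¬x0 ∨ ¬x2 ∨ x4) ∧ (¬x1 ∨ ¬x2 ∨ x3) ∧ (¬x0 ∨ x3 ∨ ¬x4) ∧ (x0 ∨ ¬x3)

Set x0 = False.
  then (x0 ∨ ¬x3) forces x3 = False.
  then (x3 ∨ ¬x4) forces x4 = False.
Set x1 = False.
Set x2 = False.
All clauses satisfied.

x0 = False; x1 = False; x2 = False; x3 = False; x4 = False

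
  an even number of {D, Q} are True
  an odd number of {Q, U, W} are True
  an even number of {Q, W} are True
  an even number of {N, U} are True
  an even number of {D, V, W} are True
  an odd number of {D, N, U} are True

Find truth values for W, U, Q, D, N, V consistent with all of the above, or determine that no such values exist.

W = True, U = True, Q = True, D = True, N = True, V = False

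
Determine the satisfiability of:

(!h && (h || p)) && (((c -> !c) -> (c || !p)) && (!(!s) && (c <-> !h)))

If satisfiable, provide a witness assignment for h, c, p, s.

h = False; c = True; p = True; s = True

  !h && (h || p) = True
    !h = True
    h || p = True
  ((c -> !c) -> (c || !p)) && (!(!s) && (c <-> !h)) = True
    (c -> !c) -> (c || !p) = True
      c -> !c = False
        !c = False
      c || !p = True
        !p = False
    !(!s) && (c <-> !h) = True
      !(!s) = True
        !s = False
      c <-> !h = True
        !h = True
Both conjuncts True, so the formula holds.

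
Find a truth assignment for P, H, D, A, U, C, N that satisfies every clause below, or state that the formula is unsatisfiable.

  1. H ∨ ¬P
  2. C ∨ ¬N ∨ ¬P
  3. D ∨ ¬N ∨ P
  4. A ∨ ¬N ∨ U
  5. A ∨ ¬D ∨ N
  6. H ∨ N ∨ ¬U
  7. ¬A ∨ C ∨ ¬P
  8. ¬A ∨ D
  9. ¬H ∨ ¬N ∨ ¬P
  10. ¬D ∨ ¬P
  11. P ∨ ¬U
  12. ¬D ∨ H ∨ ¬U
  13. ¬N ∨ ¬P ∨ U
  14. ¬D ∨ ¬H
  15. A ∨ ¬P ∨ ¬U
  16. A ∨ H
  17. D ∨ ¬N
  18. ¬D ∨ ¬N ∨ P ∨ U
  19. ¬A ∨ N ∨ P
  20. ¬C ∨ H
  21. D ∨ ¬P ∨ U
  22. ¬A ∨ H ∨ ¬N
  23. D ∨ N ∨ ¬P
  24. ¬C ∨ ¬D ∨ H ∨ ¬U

P: False, H: True, D: False, A: False, U: False, C: True, N: False

Try P = True:
  (H ∨ ¬P) forces H = True.
  (¬H ∨ ¬N ∨ ¬P) forces N = False.
  (¬D ∨ ¬P) forces D = False.
  clause (D ∨ N ∨ ¬P) is falsified — backtrack.
So P = False.
  then (P ∨ ¬U) forces U = False.
Set H = True.
  then (¬D ∨ ¬H) forces D = False.
  then (D ∨ ¬N) forces N = False.
  then (¬A ∨ N ∨ P) forces A = False.
Set C = True.
All clauses satisfied.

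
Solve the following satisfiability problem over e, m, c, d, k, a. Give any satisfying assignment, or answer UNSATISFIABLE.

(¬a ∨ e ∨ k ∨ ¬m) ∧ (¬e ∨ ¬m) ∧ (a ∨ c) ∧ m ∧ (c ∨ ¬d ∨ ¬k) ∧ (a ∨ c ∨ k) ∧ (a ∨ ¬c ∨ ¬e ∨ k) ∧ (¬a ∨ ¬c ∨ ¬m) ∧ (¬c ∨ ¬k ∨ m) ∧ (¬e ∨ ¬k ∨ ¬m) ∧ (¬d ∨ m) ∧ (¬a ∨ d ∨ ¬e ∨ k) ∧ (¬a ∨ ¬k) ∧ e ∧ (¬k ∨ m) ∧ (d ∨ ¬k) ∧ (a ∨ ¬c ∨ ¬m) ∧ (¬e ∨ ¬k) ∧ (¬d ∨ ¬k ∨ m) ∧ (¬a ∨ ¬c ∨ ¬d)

Unsatisfiable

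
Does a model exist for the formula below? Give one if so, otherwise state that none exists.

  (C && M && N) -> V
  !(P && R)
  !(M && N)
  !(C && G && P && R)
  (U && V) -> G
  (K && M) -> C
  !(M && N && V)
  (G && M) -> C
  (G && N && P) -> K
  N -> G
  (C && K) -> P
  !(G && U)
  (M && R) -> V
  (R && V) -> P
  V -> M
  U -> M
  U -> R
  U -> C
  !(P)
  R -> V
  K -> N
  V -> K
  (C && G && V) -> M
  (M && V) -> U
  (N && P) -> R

N = True, K = False, P = False, G = True, C = True, V = False, U = False, R = False, M = False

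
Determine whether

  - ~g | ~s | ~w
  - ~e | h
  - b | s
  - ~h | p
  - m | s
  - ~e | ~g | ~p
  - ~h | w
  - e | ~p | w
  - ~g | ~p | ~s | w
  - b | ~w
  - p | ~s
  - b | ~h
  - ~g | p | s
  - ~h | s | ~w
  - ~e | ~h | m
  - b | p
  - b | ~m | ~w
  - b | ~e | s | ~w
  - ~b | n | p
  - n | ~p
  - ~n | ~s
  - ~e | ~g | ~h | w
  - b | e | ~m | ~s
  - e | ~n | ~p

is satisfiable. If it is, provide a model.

n = True, b = True, h = False, m = True, w = False, g = False, s = False, p = False, e = False

Set n = True.
  then (~n | ~s) forces s = False.
  then (b | s) forces b = True.
  then (m | s) forces m = True.
Try h = True:
  (~h | p) forces p = True.
  (~h | w) forces w = True.
  clause (~h | s | ~w) is falsified — backtrack.
So h = False.
  then (~e | h) forces e = False.
  then (e | ~n | ~p) forces p = False.
  then (~g | p | s) forces g = False.
Set w = False.
All clauses satisfied.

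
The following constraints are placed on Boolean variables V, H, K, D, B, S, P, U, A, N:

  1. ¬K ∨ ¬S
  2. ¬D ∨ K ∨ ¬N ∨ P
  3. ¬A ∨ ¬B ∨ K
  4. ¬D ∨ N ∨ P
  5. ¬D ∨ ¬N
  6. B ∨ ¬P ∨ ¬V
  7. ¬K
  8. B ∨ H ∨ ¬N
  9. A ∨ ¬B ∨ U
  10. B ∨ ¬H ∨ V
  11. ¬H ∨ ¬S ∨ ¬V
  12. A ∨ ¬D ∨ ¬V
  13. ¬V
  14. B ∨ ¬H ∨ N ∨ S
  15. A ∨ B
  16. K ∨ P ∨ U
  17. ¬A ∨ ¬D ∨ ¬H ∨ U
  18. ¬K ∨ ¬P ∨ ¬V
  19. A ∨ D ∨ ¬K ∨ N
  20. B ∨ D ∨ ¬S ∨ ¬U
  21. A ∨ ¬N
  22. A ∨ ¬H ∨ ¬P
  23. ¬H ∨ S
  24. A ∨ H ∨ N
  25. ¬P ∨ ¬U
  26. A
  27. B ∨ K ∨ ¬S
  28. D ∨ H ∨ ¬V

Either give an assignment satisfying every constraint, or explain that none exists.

V=F; H=F; K=F; D=T; B=F; S=F; P=T; U=F; A=T; N=F

Unit clause (¬K) forces K = False.
Unit clause (¬V) forces V = False.
Unit clause (A) forces A = True.
In (¬A ∨ ¬B ∨ K) only ¬B is left, so B = False.
In (B ∨ ¬H ∨ V) only ¬H is left, so H = False.
In (B ∨ K ∨ ¬S) only ¬S is left, so S = False.
In (B ∨ H ∨ ¬N) only ¬N is left, so N = False.
Set D = True.
  then (¬D ∨ N ∨ P) forces P = True.
  then (¬P ∨ ¬U) forces U = False.
All clauses satisfied.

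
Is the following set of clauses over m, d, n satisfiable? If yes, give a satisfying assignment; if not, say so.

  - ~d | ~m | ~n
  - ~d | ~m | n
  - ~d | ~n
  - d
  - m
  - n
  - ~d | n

Case d = True:
  (~d | ~n) forces n = False.
  Clause (n) is falsified — contradiction.
Case d = False:
  Clause (d) is falsified — contradiction.
Both cases fail, so the formula is unsatisfiable.

No satisfying assignment exists.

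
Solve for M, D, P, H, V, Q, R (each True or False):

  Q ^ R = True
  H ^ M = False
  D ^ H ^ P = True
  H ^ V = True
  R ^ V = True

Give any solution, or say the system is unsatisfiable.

M: False; D: True; P: False; H: False; V: True; Q: True; R: False

Q ^ R = T ^ F = True ✓
H ^ M = F ^ F = False ✓
D ^ H ^ P = T ^ F ^ F = True ✓
H ^ V = F ^ T = True ✓
R ^ V = F ^ T = True ✓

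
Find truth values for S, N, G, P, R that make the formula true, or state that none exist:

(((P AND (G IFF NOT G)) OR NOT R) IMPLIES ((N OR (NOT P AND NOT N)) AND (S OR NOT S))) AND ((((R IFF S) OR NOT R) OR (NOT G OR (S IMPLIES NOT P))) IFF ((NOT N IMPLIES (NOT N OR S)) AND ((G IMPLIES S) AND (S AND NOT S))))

The formula is unsatisfiable.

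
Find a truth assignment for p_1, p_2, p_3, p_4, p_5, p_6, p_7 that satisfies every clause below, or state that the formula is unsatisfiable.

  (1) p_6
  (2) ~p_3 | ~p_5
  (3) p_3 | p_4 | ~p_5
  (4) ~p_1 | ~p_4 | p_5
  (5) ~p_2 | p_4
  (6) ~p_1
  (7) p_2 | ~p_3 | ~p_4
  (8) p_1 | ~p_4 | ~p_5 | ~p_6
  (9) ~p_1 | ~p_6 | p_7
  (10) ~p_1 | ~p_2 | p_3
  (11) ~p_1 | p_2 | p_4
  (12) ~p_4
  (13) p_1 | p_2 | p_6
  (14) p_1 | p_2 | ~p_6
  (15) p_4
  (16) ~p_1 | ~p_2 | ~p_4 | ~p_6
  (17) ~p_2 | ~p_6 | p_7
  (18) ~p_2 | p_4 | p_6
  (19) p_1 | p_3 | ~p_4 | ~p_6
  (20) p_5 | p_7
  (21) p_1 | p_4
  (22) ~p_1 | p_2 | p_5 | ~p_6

The formula is unsatisfiable.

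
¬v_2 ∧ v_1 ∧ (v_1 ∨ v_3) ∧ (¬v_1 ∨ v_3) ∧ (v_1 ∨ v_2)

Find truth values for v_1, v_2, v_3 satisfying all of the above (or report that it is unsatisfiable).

v_1 = True, v_2 = False, v_3 = True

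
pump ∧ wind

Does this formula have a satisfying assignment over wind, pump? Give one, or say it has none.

wind = True, pump = True

Both conjuncts True, so the formula holds.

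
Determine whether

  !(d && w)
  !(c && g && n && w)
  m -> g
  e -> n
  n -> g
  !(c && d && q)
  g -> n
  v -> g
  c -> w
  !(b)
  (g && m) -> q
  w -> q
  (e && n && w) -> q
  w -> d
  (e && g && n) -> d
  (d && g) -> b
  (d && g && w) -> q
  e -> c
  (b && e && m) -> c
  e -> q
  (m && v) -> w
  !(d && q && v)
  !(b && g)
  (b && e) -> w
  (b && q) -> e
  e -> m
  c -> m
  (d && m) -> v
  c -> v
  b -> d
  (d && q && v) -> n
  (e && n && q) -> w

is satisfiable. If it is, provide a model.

Unit clause (!b) forces b = False.
Set v = True.
  then (g || !v) forces g = True.
  then (b || !d || !g) forces d = False.
  then (!g || n) forces n = True.
  then (d || !e || !g || !n) forces e = False.
  then (d || !w) forces w = False.
  then (!m || !v || w) forces m = False.
  then (!c || w) forces c = False.
Set q = False.
All clauses satisfied.

v=T; m=F; q=F; w=F; c=F; d=F; n=T; b=F; e=F; g=T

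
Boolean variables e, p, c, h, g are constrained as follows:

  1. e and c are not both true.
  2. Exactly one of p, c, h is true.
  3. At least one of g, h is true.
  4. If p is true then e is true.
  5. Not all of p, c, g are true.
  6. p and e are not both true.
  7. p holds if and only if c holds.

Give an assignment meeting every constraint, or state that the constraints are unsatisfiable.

e = True; p = False; c = False; h = True; g = False

  (1) e=T, c=F — not both ✓
  (2) {p, c, h}: 1 true — exactly one ✓
  (3) {g, h}: 1 true — at least one ✓
  (4) p=F ⇒ e: vacuous ✓
  (5) {p, c, g}: 0/3 true — not all ✓
  (6) p=F, e=T — not both ✓
  (7) p=F, c=F — same ✓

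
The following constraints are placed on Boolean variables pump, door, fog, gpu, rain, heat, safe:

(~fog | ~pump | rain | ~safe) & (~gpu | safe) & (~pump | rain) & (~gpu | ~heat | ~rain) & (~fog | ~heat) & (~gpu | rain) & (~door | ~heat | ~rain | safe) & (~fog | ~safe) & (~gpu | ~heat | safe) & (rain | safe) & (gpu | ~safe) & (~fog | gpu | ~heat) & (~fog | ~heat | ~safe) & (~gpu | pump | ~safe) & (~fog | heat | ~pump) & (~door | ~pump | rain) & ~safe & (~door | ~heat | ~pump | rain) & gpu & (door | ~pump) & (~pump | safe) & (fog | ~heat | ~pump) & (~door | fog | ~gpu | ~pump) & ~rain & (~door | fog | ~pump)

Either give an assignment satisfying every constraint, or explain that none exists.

Unsatisfiable

Case gpu = True:
  (~gpu | safe) forces safe = True.
  Clause (~safe) is falsified — contradiction.
Case gpu = False:
  Clause (gpu) is falsified — contradiction.
Both cases fail, so the formula is unsatisfiable.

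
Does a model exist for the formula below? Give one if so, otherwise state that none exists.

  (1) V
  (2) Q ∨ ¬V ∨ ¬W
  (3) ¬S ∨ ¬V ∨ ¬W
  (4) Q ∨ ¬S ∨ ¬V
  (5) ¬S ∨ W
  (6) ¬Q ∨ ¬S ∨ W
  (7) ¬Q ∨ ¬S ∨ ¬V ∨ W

V = True, W = False, Q = True, S = False

Unit clause (V) forces V = True.
Set W = False.
  then (¬S ∨ W) forces S = False.
Set Q = True.
All clauses satisfied.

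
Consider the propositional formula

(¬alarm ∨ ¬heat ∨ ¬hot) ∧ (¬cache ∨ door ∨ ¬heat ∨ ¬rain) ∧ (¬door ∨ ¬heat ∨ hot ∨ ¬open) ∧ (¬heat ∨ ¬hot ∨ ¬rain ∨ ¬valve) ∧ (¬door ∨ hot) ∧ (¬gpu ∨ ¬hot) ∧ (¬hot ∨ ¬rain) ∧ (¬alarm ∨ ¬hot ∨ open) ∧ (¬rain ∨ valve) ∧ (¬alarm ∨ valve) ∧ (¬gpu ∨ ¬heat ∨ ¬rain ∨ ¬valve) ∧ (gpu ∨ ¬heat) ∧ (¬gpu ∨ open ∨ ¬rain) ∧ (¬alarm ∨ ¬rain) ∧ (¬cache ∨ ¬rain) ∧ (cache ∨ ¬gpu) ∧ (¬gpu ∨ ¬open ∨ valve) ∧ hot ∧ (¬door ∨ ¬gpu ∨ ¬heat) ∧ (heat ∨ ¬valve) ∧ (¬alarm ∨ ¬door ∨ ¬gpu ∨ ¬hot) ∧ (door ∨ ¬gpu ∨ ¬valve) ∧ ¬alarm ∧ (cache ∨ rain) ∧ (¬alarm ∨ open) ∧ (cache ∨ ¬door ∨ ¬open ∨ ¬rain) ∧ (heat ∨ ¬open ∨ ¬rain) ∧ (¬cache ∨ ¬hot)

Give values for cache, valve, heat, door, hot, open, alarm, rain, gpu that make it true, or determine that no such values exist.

Unsatisfiable — no assignment works.

Case cache = True:
  (¬cache ∨ ¬rain) forces rain = False.
  (hot) forces hot = True.
  Clause (¬cache ∨ ¬hot) is falsified — contradiction.
Case cache = False:
  (cache ∨ ¬gpu) forces gpu = False.
  (gpu ∨ ¬heat) forces heat = False.
  (hot) forces hot = True.
  (¬hot ∨ ¬rain) forces rain = False.
  Clause (cache ∨ rain) is falsified — contradiction.
Both cases fail, so the formula is unsatisfiable.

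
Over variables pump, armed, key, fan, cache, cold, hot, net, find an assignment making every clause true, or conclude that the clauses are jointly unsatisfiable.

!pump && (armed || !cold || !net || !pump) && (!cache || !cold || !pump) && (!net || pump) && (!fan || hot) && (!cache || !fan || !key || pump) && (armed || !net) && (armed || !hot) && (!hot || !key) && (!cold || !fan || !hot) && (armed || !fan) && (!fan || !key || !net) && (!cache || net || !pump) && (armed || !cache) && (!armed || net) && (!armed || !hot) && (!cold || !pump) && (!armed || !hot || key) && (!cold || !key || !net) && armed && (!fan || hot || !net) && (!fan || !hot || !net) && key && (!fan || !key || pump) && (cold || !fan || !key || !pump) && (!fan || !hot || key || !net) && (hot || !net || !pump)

UNSATISFIABLE

Case pump = True:
  Clause (!pump) is falsified — contradiction.
Case pump = False:
  (!net || pump) forces net = False.
  (!armed || net) forces armed = False.
  Clause (armed) is falsified — contradiction.
Both cases fail, so the formula is unsatisfiable.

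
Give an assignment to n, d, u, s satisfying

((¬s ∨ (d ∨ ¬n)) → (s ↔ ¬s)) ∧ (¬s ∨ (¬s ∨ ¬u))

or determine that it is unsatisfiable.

n = True, d = False, u = False, s = True

  (¬s ∨ (d ∨ ¬n)) → (s ↔ ¬s) = True
    ¬s ∨ (d ∨ ¬n) = False
      ¬s = False
      d ∨ ¬n = False
        ¬n = False
    s ↔ ¬s = False
      ¬s = False
  ¬s ∨ (¬s ∨ ¬u) = True
    ¬s = False
    ¬s ∨ ¬u = True
      ¬s = False
      ¬u = True
Both conjuncts True, so the formula holds.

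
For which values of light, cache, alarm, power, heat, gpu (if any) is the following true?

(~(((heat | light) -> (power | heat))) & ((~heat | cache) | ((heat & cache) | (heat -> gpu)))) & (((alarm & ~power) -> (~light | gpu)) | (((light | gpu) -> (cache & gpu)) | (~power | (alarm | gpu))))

light=T, cache=F, alarm=F, power=F, heat=F, gpu=T

  ~(((heat | light) -> (power | heat))) & ((~heat | cache) | ((heat & cache) | (heat -> gpu))) = True
    ~(((heat | light) -> (power | heat))) = True
      (heat | light) -> (power | heat) = False
        heat | light = True
        power | heat = False
    (~heat | cache) | ((heat & cache) | (heat -> gpu)) = True
      ~heat | cache = True
        ~heat = True
      (heat & cache) | (heat -> gpu) = True
        heat & cache = False
        heat -> gpu = True
  ((alarm & ~power) -> (~light | gpu)) | (((light | gpu) -> (cache & gpu)) | (~power | (alarm | gpu))) = True
    (alarm & ~power) -> (~light | gpu) = True
      alarm & ~power = False
        ~power = True
      ~light | gpu = True
        ~light = False
    ((light | gpu) -> (cache & gpu)) | (~power | (alarm | gpu)) = True
      (light | gpu) -> (cache & gpu) = False
        light | gpu = True
        cache & gpu = False
      ~power | (alarm | gpu) = True
        ~power = True
        alarm | gpu = True
Both conjuncts True, so the formula holds.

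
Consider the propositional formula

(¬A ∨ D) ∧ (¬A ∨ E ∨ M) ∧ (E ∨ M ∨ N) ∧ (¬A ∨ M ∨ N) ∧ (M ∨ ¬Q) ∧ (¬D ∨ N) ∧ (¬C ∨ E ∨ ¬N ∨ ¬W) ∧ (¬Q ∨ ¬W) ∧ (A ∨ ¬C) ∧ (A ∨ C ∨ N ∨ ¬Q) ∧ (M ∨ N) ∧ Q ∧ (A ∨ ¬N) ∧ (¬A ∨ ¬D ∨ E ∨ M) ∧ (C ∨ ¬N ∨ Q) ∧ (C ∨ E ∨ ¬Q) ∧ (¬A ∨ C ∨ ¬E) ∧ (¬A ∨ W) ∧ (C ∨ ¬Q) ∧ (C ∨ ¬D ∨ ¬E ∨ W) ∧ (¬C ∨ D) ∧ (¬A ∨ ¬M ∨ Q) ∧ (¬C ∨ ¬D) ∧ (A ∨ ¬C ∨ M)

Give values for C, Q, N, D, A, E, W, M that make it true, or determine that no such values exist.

Unsatisfiable — no assignment works.

Case C = True:
  (A ∨ ¬C) forces A = True.
  (¬A ∨ D) forces D = True.
  Clause (¬C ∨ ¬D) is falsified — contradiction.
Case C = False:
  (Q) forces Q = True.
  Clause (C ∨ ¬Q) is falsified — contradiction.
Both cases fail, so the formula is unsatisfiable.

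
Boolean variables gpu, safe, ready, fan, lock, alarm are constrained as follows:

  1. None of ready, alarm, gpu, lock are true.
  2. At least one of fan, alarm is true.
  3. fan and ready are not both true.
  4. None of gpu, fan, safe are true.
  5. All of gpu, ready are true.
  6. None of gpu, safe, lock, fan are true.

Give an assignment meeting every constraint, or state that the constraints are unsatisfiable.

No satisfying assignment exists.

Case gpu = True:
  Constraint (1) is violated (gpu=T) — contradiction.
Case gpu = False:
  Constraint (5) is violated (gpu=F) — contradiction.
Both cases fail — unsatisfiable.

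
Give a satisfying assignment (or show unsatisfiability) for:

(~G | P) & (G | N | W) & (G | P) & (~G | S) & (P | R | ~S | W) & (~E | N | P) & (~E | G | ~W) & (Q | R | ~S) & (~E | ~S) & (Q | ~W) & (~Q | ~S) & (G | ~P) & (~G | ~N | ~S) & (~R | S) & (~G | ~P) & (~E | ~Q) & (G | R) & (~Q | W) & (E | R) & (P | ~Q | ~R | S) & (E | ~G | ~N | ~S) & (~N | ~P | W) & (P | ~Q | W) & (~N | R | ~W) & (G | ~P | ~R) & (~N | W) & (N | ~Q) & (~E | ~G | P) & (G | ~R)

The formula is unsatisfiable.

Case G = True:
  (~G | P) forces P = True.
  Clause (~G | ~P) is falsified — contradiction.
Case G = False:
  (G | P) forces P = True.
  Clause (G | ~P) is falsified — contradiction.
Both cases fail, so the formula is unsatisfiable.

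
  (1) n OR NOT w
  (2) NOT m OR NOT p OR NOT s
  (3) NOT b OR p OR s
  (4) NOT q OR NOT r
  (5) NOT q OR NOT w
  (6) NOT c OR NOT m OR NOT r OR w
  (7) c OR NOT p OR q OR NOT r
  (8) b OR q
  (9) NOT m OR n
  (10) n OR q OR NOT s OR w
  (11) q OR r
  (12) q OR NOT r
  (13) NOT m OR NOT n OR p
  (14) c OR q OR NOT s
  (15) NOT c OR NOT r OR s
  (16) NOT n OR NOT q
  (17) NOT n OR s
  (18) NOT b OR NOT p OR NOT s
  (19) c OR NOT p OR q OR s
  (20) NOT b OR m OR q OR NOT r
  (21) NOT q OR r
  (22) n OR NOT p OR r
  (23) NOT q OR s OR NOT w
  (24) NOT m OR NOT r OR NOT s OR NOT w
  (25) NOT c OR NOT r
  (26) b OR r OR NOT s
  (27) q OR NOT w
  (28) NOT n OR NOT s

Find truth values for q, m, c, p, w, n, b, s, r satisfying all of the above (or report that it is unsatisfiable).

Case r = True:
  (NOT q OR NOT r) forces q = False.
  Clause (q OR NOT r) is falsified — contradiction.
Case r = False:
  (q OR r) forces q = True.
  Clause (NOT q OR r) is falsified — contradiction.
Both cases fail, so the formula is unsatisfiable.

Unsatisfiable — no assignment works.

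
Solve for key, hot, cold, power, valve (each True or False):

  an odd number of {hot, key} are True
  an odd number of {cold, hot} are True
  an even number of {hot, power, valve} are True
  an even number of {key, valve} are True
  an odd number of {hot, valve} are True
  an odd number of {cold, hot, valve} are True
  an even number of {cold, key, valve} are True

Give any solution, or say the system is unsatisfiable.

key = False; hot = True; cold = False; power = True; valve = False

{hot, key}: 1 true → odd ✓
{cold, hot}: 1 true → odd ✓
{hot, power, valve}: 2 true → even ✓
{key, valve}: 0 true → even ✓
{hot, valve}: 1 true → odd ✓
{cold, hot, valve}: 1 true → odd ✓
{cold, key, valve}: 0 true → even ✓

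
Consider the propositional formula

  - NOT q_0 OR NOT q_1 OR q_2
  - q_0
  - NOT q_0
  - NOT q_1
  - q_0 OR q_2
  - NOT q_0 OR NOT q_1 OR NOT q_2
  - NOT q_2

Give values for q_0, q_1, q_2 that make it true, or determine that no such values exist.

No satisfying assignment exists.

Case q_0 = True:
  Clause (NOT q_0) is falsified — contradiction.
Case q_0 = False:
  Clause (q_0) is falsified — contradiction.
Both cases fail, so the formula is unsatisfiable.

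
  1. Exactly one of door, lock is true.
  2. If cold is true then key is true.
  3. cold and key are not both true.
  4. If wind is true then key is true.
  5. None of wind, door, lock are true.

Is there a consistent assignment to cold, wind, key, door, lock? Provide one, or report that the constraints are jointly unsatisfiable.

No satisfying assignment exists.

Case door = True:
  Constraint (5) is violated (door=T) — contradiction.
Case door = False:
  (1) with door=F forces lock = True.
  Constraint (5) is violated (lock=T) — contradiction.
Both cases fail — unsatisfiable.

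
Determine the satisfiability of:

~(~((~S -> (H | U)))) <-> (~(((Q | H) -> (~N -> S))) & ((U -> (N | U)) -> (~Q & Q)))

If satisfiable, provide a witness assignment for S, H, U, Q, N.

S=F; H=F; U=F; Q=F; N=F

  ~(~((~S -> (H | U)))) <-> (~(((Q | H) -> (~N -> S))) & ((U -> (N | U)) -> (~Q & Q))) = True
    ~(~((~S -> (H | U)))) = False
      ~((~S -> (H | U))) = True
        ~S -> (H | U) = False
          ~S = True
          H | U = False
    ~(((Q | H) -> (~N -> S))) & ((U -> (N | U)) -> (~Q & Q)) = False
      ~(((Q | H) -> (~N -> S))) = False
        (Q | H) -> (~N -> S) = True
          Q | H = False
          ~N -> S = False
            ~N = True
      (U -> (N | U)) -> (~Q & Q) = False
        U -> (N | U) = True
          N | U = False
        ~Q & Q = False
          ~Q = True
The formula evaluates to True.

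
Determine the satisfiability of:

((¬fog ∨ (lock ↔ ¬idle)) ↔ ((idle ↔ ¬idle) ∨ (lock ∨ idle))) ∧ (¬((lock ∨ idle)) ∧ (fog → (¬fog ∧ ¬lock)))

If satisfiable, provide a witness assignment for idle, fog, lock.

The formula is unsatisfiable.

Case fog = True: the conjunct fog → (¬fog ∧ ¬lock) becomes True → (False ∧ ¬lock) = False.
Case fog = False: the formula simplifies to ((idle ↔ ¬idle) ∨ (lock ∨ idle)) ∧ ¬((lock ∨ idle)).
  idle = True: the conjunct ¬((lock ∨ idle)) becomes ¬((lock ∨ True)) = False.
  idle = False: simplifies to lock ∧ ¬lock.
    lock = True: the conjunct ¬lock is False.
    lock = False: the conjunct lock is False.
Both cases fail — unsatisfiable.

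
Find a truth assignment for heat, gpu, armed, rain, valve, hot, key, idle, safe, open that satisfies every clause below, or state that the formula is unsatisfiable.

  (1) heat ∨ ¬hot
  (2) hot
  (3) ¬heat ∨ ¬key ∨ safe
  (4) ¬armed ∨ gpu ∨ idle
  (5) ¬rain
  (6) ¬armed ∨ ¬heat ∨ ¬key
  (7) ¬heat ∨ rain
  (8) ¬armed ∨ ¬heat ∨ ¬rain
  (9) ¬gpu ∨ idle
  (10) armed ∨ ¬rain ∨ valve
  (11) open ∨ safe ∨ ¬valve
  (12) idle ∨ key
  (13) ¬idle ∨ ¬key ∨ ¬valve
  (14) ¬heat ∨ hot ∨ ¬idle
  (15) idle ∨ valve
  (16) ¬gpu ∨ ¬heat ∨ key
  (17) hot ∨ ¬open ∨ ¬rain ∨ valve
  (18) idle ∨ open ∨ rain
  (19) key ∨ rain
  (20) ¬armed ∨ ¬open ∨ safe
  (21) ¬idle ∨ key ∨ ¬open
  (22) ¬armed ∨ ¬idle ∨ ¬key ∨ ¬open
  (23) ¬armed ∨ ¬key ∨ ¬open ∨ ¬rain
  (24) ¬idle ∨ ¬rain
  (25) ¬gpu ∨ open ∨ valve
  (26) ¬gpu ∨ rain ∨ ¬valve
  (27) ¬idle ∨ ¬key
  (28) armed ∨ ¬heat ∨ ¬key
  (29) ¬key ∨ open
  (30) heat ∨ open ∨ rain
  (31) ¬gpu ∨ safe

Case rain = True:
  Clause (¬rain) is falsified — contradiction.
Case rain = False:
  (hot) forces hot = True.
  (heat ∨ ¬hot) forces heat = True.
  Clause (¬heat ∨ rain) is falsified — contradiction.
Both cases fail, so the formula is unsatisfiable.

Unsatisfiable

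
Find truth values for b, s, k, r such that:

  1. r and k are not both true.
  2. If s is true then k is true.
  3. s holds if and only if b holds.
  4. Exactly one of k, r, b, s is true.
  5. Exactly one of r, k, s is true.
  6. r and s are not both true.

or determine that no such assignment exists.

b = False, s = False, k = True, r = False

  (1) r=F, k=T — not both ✓
  (2) s=F ⇒ k: vacuous ✓
  (3) s=F, b=F — same ✓
  (4) {k, r, b, s}: 1 true — exactly one ✓
  (5) {r, k, s}: 1 true — exactly one ✓
  (6) r=F, s=F — not both ✓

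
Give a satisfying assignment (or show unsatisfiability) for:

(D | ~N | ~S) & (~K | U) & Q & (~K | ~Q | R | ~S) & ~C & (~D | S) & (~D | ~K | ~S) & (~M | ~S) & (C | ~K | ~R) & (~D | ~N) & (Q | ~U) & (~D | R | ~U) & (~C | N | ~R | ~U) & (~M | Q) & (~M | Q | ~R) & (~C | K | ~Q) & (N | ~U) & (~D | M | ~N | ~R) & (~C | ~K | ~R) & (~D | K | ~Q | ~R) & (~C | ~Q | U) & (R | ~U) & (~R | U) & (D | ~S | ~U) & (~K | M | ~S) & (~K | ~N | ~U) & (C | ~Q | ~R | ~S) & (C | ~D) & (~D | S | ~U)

M=T, N=T, Q=T, C=F, D=F, R=T, U=T, K=F, S=F

Unit clause (Q) forces Q = True.
Unit clause (~C) forces C = False.
In (C | ~D) only ~D is left, so D = False.
Set M = True.
  then (~M | ~S) forces S = False.
Set N = True.
Set R = True.
  then (C | ~K | ~R) forces K = False.
  then (~R | U) forces U = True.
All clauses satisfied.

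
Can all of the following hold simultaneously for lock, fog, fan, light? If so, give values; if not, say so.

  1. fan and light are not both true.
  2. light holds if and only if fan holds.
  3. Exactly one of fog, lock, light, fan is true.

lock = True; fog = False; fan = False; light = False

  (1) fan=F, light=F — not both ✓
  (2) light=F, fan=F — same ✓
  (3) {fog, lock, light, fan}: 1 true — exactly one ✓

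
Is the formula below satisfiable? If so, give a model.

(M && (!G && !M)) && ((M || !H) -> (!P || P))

No satisfying assignment exists.

Case M = True: the conjunct !M is False.
Case M = False: the conjunct M is False.
Both cases fail — unsatisfiable.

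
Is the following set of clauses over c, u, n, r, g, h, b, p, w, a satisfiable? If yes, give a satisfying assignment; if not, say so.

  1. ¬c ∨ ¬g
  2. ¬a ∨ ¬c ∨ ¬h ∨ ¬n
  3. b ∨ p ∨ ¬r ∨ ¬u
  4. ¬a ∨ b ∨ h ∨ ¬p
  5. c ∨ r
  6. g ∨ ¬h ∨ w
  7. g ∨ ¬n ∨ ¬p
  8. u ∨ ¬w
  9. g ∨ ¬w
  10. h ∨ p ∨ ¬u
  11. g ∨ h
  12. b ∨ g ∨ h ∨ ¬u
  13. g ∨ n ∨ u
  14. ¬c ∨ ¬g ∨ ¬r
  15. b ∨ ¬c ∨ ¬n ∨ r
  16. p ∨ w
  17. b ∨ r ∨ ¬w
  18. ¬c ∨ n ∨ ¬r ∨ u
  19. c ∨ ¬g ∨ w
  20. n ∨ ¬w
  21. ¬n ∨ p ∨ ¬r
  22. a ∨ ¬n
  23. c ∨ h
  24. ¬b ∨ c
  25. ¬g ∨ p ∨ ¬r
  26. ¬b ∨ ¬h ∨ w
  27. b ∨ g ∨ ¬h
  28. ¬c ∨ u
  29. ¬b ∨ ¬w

c = False, u = True, n = True, r = True, g = True, h = True, b = False, p = True, w = True, a = True

Set c = False.
  then (c ∨ r) forces r = True.
  then (c ∨ h) forces h = True.
  then (¬b ∨ c) forces b = False.
  then (b ∨ g ∨ ¬h) forces g = True.
  then (c ∨ ¬g ∨ w) forces w = True.
  then (n ∨ ¬w) forces n = True.
  then (¬n ∨ p ∨ ¬r) forces p = True.
  then (a ∨ ¬n) forces a = True.
  then (u ∨ ¬w) forces u = True.
All clauses satisfied.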